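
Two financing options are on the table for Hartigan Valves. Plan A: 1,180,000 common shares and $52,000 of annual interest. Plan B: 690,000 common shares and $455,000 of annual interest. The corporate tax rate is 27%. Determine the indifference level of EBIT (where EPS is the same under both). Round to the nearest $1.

$1,022,490

Set EPS_A = EPS_B: (EBIT − $52,000)(1 − 0.27) ÷ 1,180,000 = (EBIT − $455,000)(1 − 0.27) ÷ 690,000.
Cancelling (1 − t) and cross-multiplying: 690,000·(EBIT − 52,000) = 1,180,000·(EBIT − 455,000).
EBIT × (1,180,000 − 690,000) = 455,000 × 1,180,000 − 52,000 × 690,000 = 501,020,000,000, so EBIT = 501,020,000,000 ÷ 490,000 = 1,022,489.80.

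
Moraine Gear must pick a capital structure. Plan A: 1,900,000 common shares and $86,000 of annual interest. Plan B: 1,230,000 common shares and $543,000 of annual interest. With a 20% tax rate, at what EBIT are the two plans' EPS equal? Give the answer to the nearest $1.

Set EPS_A = EPS_B: (EBIT − $86,000)(1 − 0.20) ÷ 1,900,000 = (EBIT − $543,000)(1 − 0.20) ÷ 1,230,000.
Cancelling (1 − t) and cross-multiplying: 1,230,000·(EBIT − 86,000) = 1,900,000·(EBIT − 543,000).
Solving, EBIT = (543,000·1,900,000 − 86,000·1,230,000) / (1,900,000 − 1,230,000) = 925,920,000,000 / 670,000 = 1,381,970.15.

$1,381,970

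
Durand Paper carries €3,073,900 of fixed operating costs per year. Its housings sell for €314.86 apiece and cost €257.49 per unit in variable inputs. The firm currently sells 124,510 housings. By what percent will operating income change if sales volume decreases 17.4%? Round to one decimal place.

Contribution at this volume is 124,510 × €57.37 = €7,143,138.70.
EBIT = €7,143,138.70 − €3,073,900 = €4,069,238.70.
So DOL = total CM / EBIT = €7,143,138.70 / €4,069,238.70 = 1.7554.
So EBIT moves 1.7554 × (-17.4%) = -30.5%.

-30.5%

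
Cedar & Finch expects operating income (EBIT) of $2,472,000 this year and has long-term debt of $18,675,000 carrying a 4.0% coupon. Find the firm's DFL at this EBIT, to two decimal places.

Annual interest charges come to $747,000.00.
Degree of financial leverage = EBIT / (EBIT − interest) = $2,472,000 / $1,725,000.00 = 1.4330.

1.43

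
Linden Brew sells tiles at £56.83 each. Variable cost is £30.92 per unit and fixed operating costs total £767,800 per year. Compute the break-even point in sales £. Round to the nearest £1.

£1,684,063

CM per unit = £56.83 − £30.92 = £25.91; CM ratio = £25.91 / £56.83 = 0.4559.
Break-even sales = FC ÷ CM ratio = £767,800 × £56.83 / £25.91 = £1,684,063.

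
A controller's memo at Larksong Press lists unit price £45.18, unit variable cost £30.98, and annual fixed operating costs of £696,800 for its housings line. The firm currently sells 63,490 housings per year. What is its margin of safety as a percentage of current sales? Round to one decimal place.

Unit CM = price − variable cost = £45.18 − £30.98 = £14.20. Break-even units = £696,800 ÷ £14.20 = 49,070.42; break-even revenue = 49,070.42 × £45.18 = £2,217,001.69.
Current sales = 63,490 × £45.18 = £2,868,478.20.
Margin of safety = (£2,868,478.20 − £2,217,001.69) ÷ £2,868,478.20 = 22.7%.

22.7%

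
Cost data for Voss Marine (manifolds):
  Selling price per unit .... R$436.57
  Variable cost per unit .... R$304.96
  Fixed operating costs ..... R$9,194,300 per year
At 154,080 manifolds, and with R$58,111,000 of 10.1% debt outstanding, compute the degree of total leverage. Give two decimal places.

3.89

Total contribution margin = 154,080 × R$131.61 = R$20,278,468.80.
EBIT = R$20,278,468.80 − R$9,194,300 = R$11,084,168.80. Interest = R$5,869,211.00.
DOL = R$20,278,468.80 ÷ R$11,084,168.80 = 1.8295; DFL = R$11,084,168.80 ÷ R$5,214,957.80 = 2.1255.
DCL = DOL × DFL = 1.8295 × 2.1255 = 3.8886.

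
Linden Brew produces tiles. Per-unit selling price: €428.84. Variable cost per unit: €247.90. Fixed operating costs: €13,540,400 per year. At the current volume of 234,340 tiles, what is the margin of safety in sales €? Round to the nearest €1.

€68,402,705

Unit CM = price − variable cost = €428.84 − €247.90 = €180.94. Break-even units = €13,540,400 ÷ €180.94 = 74,833.65; break-even revenue = 74,833.65 × €428.84 = €32,091,660.97.
Actual sales revenue = 234,340 × €428.84 = €100,494,365.60.
Margin of safety = €100,494,365.60 − €32,091,660.97 = €68,402,705.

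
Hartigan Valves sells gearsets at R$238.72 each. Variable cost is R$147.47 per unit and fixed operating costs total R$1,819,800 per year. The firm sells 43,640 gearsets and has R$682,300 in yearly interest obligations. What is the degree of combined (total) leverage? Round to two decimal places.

2.69

Total contribution margin = 43,640 × R$91.25 = R$3,982,150.00.
Subtracting fixed costs: EBIT = R$3,982,150.00 − R$1,819,800 = R$2,162,350.00. Interest = R$682,300.00.
DOL = R$3,982,150.00 ÷ R$2,162,350.00 = 1.8416; DFL = R$2,162,350.00 ÷ R$1,480,050.00 = 1.4610.
DCL = DOL × DFL = 1.8416 × 1.4610 = 2.6906.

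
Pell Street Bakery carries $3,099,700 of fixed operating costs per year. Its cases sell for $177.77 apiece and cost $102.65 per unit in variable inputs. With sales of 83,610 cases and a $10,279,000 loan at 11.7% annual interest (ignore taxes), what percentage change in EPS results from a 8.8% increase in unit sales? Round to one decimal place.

+27.9%

Contribution at this volume is 83,610 × $75.12 = $6,280,783.20.
EBIT = $6,280,783.20 − $3,099,700 = $3,181,083.20.
After interest of $1,202,643.00, pre-tax earnings = $1,978,440.20.
DCL = total CM / (EBIT − I) = $6,280,783.20 / $1,978,440.20 = 3.1746.
EPS therefore changes by 3.1746 × (+8.8%) = +27.9%.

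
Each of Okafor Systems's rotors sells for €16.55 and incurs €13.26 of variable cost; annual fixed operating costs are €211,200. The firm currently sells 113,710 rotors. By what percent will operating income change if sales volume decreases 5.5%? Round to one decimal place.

-12.6%

At 113,710 units, contribution = 113,710 × €3.29 = €374,105.90.
EBIT = €374,105.90 − €211,200 = €162,905.90.
Degree of operating leverage = €374,105.90 / €162,905.90 = 2.2965.
So EBIT moves 2.2965 × (-5.5%) = -12.6%.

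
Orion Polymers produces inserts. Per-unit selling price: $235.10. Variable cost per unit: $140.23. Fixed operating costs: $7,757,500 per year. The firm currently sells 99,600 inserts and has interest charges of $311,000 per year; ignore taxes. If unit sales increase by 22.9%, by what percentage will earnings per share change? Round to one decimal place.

Total contribution margin = 99,600 × $94.87 = $9,449,052.00.
Operating income = contribution − fixed costs = $9,449,052.00 − $7,757,500 = $1,691,552.00.
Interest = $311,000.00, so EBIT − I = $1,380,552.00.
DCL = total CM / (EBIT − I) = $9,449,052.00 / $1,380,552.00 = 6.8444.
EPS therefore changes by 6.8444 × (+22.9%) = +156.7%.

+156.7%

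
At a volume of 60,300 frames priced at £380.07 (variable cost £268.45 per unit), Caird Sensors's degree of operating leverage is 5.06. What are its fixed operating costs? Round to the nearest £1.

Contribution at this volume is 60,300 × £111.62 = £6,730,686.00.
Since DOL = CM ÷ EBIT, EBIT = £6,730,686.00 ÷ 5.06 = £1,330,175.10.
And FC = contribution − EBIT = £6,730,686.00 − £1,330,175.10 = £5,400,511.

£5,400,511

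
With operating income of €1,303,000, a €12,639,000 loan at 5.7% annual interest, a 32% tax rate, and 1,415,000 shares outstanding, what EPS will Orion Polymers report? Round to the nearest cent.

Interest = €720,423.00, so EBT = €1,303,000 − €720,423.00 = €582,577.00.
Net income = €582,577.00 × (1 − 0.32) = €396,152.36.
Per share: €396,152.36 / 1,415,000 shares = €0.28.

€0.28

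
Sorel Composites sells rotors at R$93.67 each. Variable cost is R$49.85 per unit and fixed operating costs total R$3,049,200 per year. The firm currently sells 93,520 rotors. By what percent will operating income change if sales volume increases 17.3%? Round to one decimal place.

At 93,520 units, contribution = 93,520 × R$43.82 = R$4,098,046.40.
Subtracting fixed costs: EBIT = R$4,098,046.40 − R$3,049,200 = R$1,048,846.40.
DOL = contribution ÷ EBIT = R$4,098,046.40 ÷ R$1,048,846.40 = 3.9072.
So EBIT moves 3.9072 × (+17.3%) = +67.6%.

+67.6%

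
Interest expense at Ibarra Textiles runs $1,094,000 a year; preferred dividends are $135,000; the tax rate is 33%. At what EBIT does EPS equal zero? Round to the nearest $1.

$1,295,493

Grossing the preferred dividend up to pre-tax terms: $135,000 / (1 − 0.33) = $201,492.54.
EPS = 0 when EBIT covers interest plus the pre-tax preferred burden: $1,094,000 + $201,492.54 = $1,295,492.54.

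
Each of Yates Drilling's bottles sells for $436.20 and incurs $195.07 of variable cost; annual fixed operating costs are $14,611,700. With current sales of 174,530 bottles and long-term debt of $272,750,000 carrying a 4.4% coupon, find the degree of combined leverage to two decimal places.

2.72

At 174,530 units, contribution = 174,530 × $241.13 = $42,084,418.90.
Operating income = contribution − fixed costs = $42,084,418.90 − $14,611,700 = $27,472,718.90. Interest = $12,001,000.00, so EBIT − I = $15,471,718.90.
Degree of total leverage = total CM / (EBIT − interest) = $42,084,418.90 / $15,471,718.90 = 2.7201.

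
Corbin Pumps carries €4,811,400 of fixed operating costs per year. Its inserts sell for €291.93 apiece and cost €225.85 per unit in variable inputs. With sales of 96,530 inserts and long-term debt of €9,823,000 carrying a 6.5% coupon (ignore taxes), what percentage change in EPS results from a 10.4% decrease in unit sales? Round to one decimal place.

-71.4%

Contribution at this volume is 96,530 × €66.08 = €6,378,702.40.
EBIT = €6,378,702.40 − €4,811,400 = €1,567,302.40.
Interest = €638,495.00, so EBIT − I = €928,807.40.
Degree of combined leverage = contribution ÷ (EBIT − I) = €6,378,702.40 ÷ €928,807.40 = 6.8676.
EPS therefore changes by 6.8676 × (-10.4%) = -71.4%.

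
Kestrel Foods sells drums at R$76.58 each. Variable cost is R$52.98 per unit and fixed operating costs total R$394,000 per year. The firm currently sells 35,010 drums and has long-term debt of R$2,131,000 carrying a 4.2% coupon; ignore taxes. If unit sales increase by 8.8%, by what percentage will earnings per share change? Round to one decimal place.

Total contribution margin = 35,010 × R$23.60 = R$826,236.00.
Operating income = contribution − fixed costs = R$826,236.00 − R$394,000 = R$432,236.00.
After interest of R$89,502.00, pre-tax earnings = R$342,734.00.
DCL = total CM / (EBIT − I) = R$826,236.00 / R$342,734.00 = 2.4107.
EPS therefore changes by 2.4107 × (+8.8%) = +21.2%.

+21.2%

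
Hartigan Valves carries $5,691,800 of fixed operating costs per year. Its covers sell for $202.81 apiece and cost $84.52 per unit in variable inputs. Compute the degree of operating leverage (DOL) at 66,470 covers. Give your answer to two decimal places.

Total contribution margin = 66,470 × $118.29 = $7,862,736.30.
Subtracting fixed costs: EBIT = $7,862,736.30 − $5,691,800 = $2,170,936.30.
Degree of operating leverage = $7,862,736.30 / $2,170,936.30 = 3.6218.

3.62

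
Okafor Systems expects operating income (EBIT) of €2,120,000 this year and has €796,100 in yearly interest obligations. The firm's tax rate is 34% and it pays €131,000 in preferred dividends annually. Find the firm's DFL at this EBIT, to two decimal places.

Annual interest charges come to €796,100.00.
Pre-tax preferred-dividend burden = €131,000 ÷ (1 − 0.34) = €198,484.85.
DFL = EBIT ÷ [EBIT − I − D_p/(1−t)] = €2,120,000 ÷ [€2,120,000 − €796,100.00 − €198,484.85] = €2,120,000 ÷ €1,125,415.15 = 1.8837.

1.88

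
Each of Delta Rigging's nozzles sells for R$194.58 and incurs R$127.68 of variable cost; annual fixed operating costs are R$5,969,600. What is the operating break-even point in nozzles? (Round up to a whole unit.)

Each unit contributes R$194.58 − R$127.68 = R$66.90.
Break-even volume = fixed costs ÷ CM per unit = R$5,969,600 ÷ R$66.90 = 89,231.69, so 89,232 nozzles.

89,232 nozzles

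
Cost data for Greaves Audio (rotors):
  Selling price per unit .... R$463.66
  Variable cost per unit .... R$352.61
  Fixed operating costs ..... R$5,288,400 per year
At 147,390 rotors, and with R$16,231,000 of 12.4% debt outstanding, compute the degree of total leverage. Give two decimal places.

1.81

Contribution at this volume is 147,390 × R$111.05 = R$16,367,659.50.
Operating income = contribution − fixed costs = R$16,367,659.50 − R$5,288,400 = R$11,079,259.50. Interest = R$2,012,644.00.
DOL = R$16,367,659.50 ÷ R$11,079,259.50 = 1.4773; DFL = R$11,079,259.50 ÷ R$9,066,615.50 = 1.2220.
DCL = DOL × DFL = 1.4773 × 1.2220 = 1.8053.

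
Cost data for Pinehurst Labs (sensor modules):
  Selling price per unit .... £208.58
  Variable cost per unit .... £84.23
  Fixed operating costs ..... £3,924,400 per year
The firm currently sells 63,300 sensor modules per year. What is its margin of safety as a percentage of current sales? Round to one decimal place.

50.1%

Each unit contributes £208.58 − £84.23 = £124.35. Break-even units = £3,924,400 ÷ £124.35 = 31,559.31; break-even revenue = 31,559.31 × £208.58 = £6,582,640.55.
Current sales = 63,300 × £208.58 = £13,203,114.00.
Margin of safety = (£13,203,114.00 − £6,582,640.55) ÷ £13,203,114.00 = 50.1%.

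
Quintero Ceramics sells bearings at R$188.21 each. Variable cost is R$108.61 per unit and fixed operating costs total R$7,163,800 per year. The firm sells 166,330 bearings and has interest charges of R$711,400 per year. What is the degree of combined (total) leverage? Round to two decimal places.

Contribution at this volume is 166,330 × R$79.60 = R$13,239,868.00.
Operating income = contribution − fixed costs = R$13,239,868.00 − R$7,163,800 = R$6,076,068.00. Interest = R$711,400.00, so EBIT − I = R$5,364,668.00.
Degree of total leverage = total CM / (EBIT − interest) = R$13,239,868.00 / R$5,364,668.00 = 2.4680.

2.47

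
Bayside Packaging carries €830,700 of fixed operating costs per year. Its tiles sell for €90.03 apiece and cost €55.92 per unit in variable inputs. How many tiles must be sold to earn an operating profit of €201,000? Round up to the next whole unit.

Each unit contributes €90.03 − €55.92 = €34.11.
Need Q such that Q × €34.11 − €830,700 = €201,000, i.e. Q = €1,031,700 / €34.11 = 30,246.26 → 30,247.

30,247 tiles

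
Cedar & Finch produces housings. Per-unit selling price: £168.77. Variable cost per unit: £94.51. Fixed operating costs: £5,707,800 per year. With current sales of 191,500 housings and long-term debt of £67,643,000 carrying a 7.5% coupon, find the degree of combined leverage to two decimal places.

Contribution at this volume is 191,500 × £74.26 = £14,220,790.00.
Subtracting fixed costs: EBIT = £14,220,790.00 − £5,707,800 = £8,512,990.00. Interest = £5,073,225.00.
DOL = £14,220,790.00 ÷ £8,512,990.00 = 1.6705; DFL = £8,512,990.00 ÷ £3,439,765.00 = 2.4749.
DCL = DOL × DFL = 1.6705 × 2.4749 = 4.1343.

4.13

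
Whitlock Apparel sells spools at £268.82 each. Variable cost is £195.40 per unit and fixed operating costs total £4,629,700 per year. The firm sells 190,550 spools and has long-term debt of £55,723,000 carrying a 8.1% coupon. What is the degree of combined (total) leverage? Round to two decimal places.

2.89

At 190,550 units, contribution = 190,550 × £73.42 = £13,990,181.00.
Subtracting fixed costs: EBIT = £13,990,181.00 − £4,629,700 = £9,360,481.00. Interest = £4,513,563.00.
DOL = £13,990,181.00 ÷ £9,360,481.00 = 1.4946; DFL = £9,360,481.00 ÷ £4,846,918.00 = 1.9312.
Combined leverage = 1.4946 × 1.9312 = 2.8864.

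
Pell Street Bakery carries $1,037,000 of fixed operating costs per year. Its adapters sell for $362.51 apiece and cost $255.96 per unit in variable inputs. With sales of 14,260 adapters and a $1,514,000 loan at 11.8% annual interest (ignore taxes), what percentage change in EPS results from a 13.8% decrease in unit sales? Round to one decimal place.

Total contribution margin = 14,260 × $106.55 = $1,519,403.00.
Operating income = contribution − fixed costs = $1,519,403.00 − $1,037,000 = $482,403.00.
Interest = $178,652.00, so EBIT − I = $303,751.00.
DCL = total CM / (EBIT − I) = $1,519,403.00 / $303,751.00 = 5.0021.
%ΔEPS = DCL × %ΔSales = 5.0021 × -13.8% = -69.0%.

-69.0%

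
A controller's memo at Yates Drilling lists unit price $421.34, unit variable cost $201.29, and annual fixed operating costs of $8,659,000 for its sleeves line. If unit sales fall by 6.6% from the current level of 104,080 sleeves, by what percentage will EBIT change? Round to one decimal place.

-10.6%

Total contribution margin = 104,080 × $220.05 = $22,902,804.00.
Operating income = contribution − fixed costs = $22,902,804.00 − $8,659,000 = $14,243,804.00.
So DOL = total CM / EBIT = $22,902,804.00 / $14,243,804.00 = 1.6079.
Operating income changes by 1.6079 × -6.6% = -10.6%.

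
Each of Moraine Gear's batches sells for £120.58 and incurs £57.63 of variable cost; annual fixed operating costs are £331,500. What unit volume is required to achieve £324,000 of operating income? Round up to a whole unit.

10,414 batches

Unit CM = price − variable cost = £120.58 − £57.63 = £62.95.
Need Q such that Q × £62.95 − £331,500 = £324,000, i.e. Q = £655,500 / £62.95 = 10,413.03 → 10,414.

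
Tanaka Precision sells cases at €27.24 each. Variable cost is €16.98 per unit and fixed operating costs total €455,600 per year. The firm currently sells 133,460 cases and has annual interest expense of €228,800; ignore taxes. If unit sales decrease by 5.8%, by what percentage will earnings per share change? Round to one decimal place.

Contribution at this volume is 133,460 × €10.26 = €1,369,299.60.
EBIT = €1,369,299.60 − €455,600 = €913,699.60.
After interest of €228,800.00, pre-tax earnings = €684,899.60.
Degree of combined leverage = contribution ÷ (EBIT − I) = €1,369,299.60 ÷ €684,899.60 = 1.9993.
%ΔEPS = DCL × %ΔSales = 1.9993 × -5.8% = -11.6%.

-11.6%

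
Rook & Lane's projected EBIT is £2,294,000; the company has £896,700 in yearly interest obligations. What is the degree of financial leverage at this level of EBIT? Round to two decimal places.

1.64

Annual interest charges come to £896,700.00.
Degree of financial leverage = EBIT / (EBIT − interest) = £2,294,000 / £1,397,300.00 = 1.6417.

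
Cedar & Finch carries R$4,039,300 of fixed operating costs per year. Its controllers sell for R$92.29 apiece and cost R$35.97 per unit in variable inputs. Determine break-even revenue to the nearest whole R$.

CM per unit = R$92.29 − R$35.97 = R$56.32; CM ratio = R$56.32 / R$92.29 = 0.6103.
Break-even revenue = fixed costs × price ÷ CM = R$4,039,300 × R$92.29 ÷ R$56.32 = R$6,619,087.

R$6,619,087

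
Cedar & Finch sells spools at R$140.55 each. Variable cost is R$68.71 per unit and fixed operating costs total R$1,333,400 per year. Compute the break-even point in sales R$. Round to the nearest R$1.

CM per unit = R$140.55 − R$68.71 = R$71.84; CM ratio = R$71.84 / R$140.55 = 0.5111.
Break-even revenue = fixed costs × price ÷ CM = R$1,333,400 × R$140.55 ÷ R$71.84 = R$2,608,705.

R$2,608,705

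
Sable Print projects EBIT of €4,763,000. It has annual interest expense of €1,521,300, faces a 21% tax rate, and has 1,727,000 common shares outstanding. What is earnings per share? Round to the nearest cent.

€1.48

Interest = €1,521,300.00, so EBT = €4,763,000 − €1,521,300.00 = €3,241,700.00.
After tax at 21%: net income = €3,241,700.00 × 0.79 = €2,560,943.00.
EPS = €2,560,943.00 ÷ 1,727,000 = €1.48.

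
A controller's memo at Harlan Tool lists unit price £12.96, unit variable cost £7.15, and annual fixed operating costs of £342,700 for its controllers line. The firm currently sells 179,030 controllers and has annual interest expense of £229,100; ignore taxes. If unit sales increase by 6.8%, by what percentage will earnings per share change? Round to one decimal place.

+15.1%

Contribution at this volume is 179,030 × £5.81 = £1,040,164.30.
Operating income = contribution − fixed costs = £1,040,164.30 − £342,700 = £697,464.30.
After interest of £229,100.00, pre-tax earnings = £468,364.30.
DCL = total CM / (EBIT − I) = £1,040,164.30 / £468,364.30 = 2.2208.
%ΔEPS = DCL × %ΔSales = 2.2208 × +6.8% = +15.1%.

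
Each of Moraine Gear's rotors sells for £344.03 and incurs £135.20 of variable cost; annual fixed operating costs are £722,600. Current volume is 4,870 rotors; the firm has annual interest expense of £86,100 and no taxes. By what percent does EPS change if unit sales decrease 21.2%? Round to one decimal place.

-103.5%

Total contribution margin = 4,870 × £208.83 = £1,017,002.10.
Operating income = contribution − fixed costs = £1,017,002.10 − £722,600 = £294,402.10.
After interest of £86,100.00, pre-tax earnings = £208,302.10.
Degree of combined leverage = contribution ÷ (EBIT − I) = £1,017,002.10 ÷ £208,302.10 = 4.8823.
%ΔEPS = DCL × %ΔSales = 4.8823 × -21.2% = -103.5%.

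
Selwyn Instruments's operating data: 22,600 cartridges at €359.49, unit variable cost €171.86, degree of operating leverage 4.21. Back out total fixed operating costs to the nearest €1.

At 22,600 units, contribution = 22,600 × €187.63 = €4,240,438.00.
Since DOL = CM ÷ EBIT, EBIT = €4,240,438.00 ÷ 4.21 = €1,007,229.93.
Fixed costs = CM − EBIT = €4,240,438.00 − €1,007,229.93 = €3,233,208.

€3,233,208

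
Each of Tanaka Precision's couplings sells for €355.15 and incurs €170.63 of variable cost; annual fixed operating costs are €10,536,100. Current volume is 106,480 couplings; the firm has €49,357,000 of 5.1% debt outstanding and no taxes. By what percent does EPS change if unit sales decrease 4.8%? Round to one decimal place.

Total contribution margin = 106,480 × €184.52 = €19,647,689.60.
Subtracting fixed costs: EBIT = €19,647,689.60 − €10,536,100 = €9,111,589.60.
Interest = €2,517,207.00, so EBIT − I = €6,594,382.60.
Degree of combined leverage = contribution ÷ (EBIT − I) = €19,647,689.60 ÷ €6,594,382.60 = 2.9795.
EPS therefore changes by 2.9795 × (-4.8%) = -14.3%.

-14.3%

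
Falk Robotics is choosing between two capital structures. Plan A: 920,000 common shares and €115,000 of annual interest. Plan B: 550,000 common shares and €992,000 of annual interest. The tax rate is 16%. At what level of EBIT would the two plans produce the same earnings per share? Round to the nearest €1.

€2,295,649

At indifference, (EBIT − 115,000)(1 − t)/920,000 = (EBIT − 992,000)(1 − t)/550,000.
The (1 − t) factor cancels: (EBIT − 115,000) × 550,000 = (EBIT − 992,000) × 920,000.
Solving, EBIT = (992,000·920,000 − 115,000·550,000) / (920,000 − 550,000) = 849,390,000,000 / 370,000 = 2,295,648.65.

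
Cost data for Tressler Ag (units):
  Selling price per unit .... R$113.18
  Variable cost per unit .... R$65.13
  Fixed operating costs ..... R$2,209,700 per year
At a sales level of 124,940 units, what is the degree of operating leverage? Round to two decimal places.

At 124,940 units, contribution = 124,940 × R$48.05 = R$6,003,367.00.
Subtracting fixed costs: EBIT = R$6,003,367.00 − R$2,209,700 = R$3,793,667.00.
So DOL = total CM / EBIT = R$6,003,367.00 / R$3,793,667.00 = 1.5825.

1.58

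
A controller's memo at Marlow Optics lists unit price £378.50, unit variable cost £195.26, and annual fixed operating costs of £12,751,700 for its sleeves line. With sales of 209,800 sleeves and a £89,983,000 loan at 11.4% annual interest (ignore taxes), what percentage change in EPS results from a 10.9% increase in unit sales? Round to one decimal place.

+27.2%

Contribution at this volume is 209,800 × £183.24 = £38,443,752.00.
Subtracting fixed costs: EBIT = £38,443,752.00 − £12,751,700 = £25,692,052.00.
After interest of £10,258,062.00, pre-tax earnings = £15,433,990.00.
DCL = total CM / (EBIT − I) = £38,443,752.00 / £15,433,990.00 = 2.4908.
%ΔEPS = DCL × %ΔSales = 2.4908 × +10.9% = +27.2%.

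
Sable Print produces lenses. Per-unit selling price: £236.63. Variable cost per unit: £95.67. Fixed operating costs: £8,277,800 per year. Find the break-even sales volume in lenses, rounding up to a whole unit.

Each unit contributes £236.63 − £95.67 = £140.96.
Break-even Q = £8,277,800 / £140.96 = 58,724.46 → 58,725 lenses.

58,725 lenses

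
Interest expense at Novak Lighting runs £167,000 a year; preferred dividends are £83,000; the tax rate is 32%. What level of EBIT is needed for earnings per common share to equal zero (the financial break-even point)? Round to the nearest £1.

Grossing the preferred dividend up to pre-tax terms: £83,000 / (1 − 0.32) = £122,058.82.
Financial break-even EBIT = interest + D_p ÷ (1 − t) = £167,000 + £122,058.82 = £289,058.82.

£289,059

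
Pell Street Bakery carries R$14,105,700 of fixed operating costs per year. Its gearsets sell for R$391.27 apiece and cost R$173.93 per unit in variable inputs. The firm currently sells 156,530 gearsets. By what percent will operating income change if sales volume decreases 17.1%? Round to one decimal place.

-29.2%

Total contribution margin = 156,530 × R$217.34 = R$34,020,230.20.
Operating income = contribution − fixed costs = R$34,020,230.20 − R$14,105,700 = R$19,914,530.20.
DOL = contribution ÷ EBIT = R$34,020,230.20 ÷ R$19,914,530.20 = 1.7083.
%ΔEBIT = DOL × %ΔSales = 1.7083 × -17.1% = -29.2%.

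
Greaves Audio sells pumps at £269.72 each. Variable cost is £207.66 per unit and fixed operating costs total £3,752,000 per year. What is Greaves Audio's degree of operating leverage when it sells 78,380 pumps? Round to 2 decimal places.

Total contribution margin = 78,380 × £62.06 = £4,864,262.80.
Subtracting fixed costs: EBIT = £4,864,262.80 − £3,752,000 = £1,112,262.80.
So DOL = total CM / EBIT = £4,864,262.80 / £1,112,262.80 = 4.3733.

4.37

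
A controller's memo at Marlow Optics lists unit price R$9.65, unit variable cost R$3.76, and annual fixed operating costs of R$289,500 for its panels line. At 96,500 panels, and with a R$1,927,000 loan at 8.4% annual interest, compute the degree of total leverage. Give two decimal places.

Total contribution margin = 96,500 × R$5.89 = R$568,385.00.
Operating income = contribution − fixed costs = R$568,385.00 − R$289,500 = R$278,885.00. Interest = R$161,868.00.
DOL = R$568,385.00 ÷ R$278,885.00 = 2.0381; DFL = R$278,885.00 ÷ R$117,017.00 = 2.3833.
DCL = DOL × DFL = 2.0381 × 2.3833 = 4.8574.

4.86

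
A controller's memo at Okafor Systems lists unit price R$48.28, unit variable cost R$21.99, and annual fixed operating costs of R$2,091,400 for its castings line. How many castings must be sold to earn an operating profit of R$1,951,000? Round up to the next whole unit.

153,762 castings

Each unit contributes R$48.28 − R$21.99 = R$26.29.
Units = (FC + target) / CM = (R$2,091,400 + R$1,951,000) / R$26.29 = 153,761.89, so 153,762 castings.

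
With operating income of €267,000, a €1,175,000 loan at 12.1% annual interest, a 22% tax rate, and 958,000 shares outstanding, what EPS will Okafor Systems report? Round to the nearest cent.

€0.10

Interest = €142,175.00, so EBT = €267,000 − €142,175.00 = €124,825.00.
Net income = €124,825.00 × (1 − 0.22) = €97,363.50.
EPS = €97,363.50 ÷ 958,000 = €0.10.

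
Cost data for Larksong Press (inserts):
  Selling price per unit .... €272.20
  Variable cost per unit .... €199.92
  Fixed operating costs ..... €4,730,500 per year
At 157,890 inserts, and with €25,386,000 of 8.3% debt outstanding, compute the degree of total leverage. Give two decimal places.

2.49

At 157,890 units, contribution = 157,890 × €72.28 = €11,412,289.20.
Operating income = contribution − fixed costs = €11,412,289.20 − €4,730,500 = €6,681,789.20. Interest = €2,107,038.00, so EBIT − I = €4,574,751.20.
Degree of total leverage = total CM / (EBIT − interest) = €11,412,289.20 / €4,574,751.20 = 2.4946.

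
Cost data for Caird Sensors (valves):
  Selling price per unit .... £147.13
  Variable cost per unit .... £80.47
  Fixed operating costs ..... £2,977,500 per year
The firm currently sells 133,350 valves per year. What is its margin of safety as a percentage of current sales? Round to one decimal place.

Each unit contributes £147.13 − £80.47 = £66.66. Break-even units = £2,977,500 ÷ £66.66 = 44,666.97; break-even revenue = 44,666.97 × £147.13 = £6,571,850.81.
Current sales = 133,350 × £147.13 = £19,619,785.50.
Margin of safety = (£19,619,785.50 − £6,571,850.81) ÷ £19,619,785.50 = 66.5%.

66.5%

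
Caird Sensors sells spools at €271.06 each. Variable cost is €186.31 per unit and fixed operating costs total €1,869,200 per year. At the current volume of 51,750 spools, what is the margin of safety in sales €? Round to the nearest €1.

Each unit contributes €271.06 − €186.31 = €84.75. Break-even units = €1,869,200 ÷ €84.75 = 22,055.46; break-even revenue = 22,055.46 × €271.06 = €5,978,352.24.
Current sales = 51,750 × €271.06 = €14,027,355.00.
Margin of safety = €14,027,355.00 − €5,978,352.24 = €8,049,003.

€8,049,003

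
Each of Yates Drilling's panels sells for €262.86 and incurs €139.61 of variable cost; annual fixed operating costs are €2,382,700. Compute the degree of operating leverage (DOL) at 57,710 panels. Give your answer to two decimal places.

At 57,710 units, contribution = 57,710 × €123.25 = €7,112,757.50.
Subtracting fixed costs: EBIT = €7,112,757.50 − €2,382,700 = €4,730,057.50.
Degree of operating leverage = €7,112,757.50 / €4,730,057.50 = 1.5037.

1.50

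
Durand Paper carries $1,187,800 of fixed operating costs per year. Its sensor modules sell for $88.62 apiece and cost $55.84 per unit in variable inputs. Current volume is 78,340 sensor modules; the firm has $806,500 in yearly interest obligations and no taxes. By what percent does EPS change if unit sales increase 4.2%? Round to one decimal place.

+18.8%

At 78,340 units, contribution = 78,340 × $32.78 = $2,567,985.20.
Subtracting fixed costs: EBIT = $2,567,985.20 − $1,187,800 = $1,380,185.20.
After interest of $806,500.00, pre-tax earnings = $573,685.20.
Degree of combined leverage = contribution ÷ (EBIT − I) = $2,567,985.20 ÷ $573,685.20 = 4.4763.
EPS therefore changes by 4.4763 × (+4.2%) = +18.8%.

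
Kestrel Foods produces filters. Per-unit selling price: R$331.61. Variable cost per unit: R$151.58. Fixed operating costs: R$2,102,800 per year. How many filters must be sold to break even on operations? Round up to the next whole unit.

Unit CM = price − variable cost = R$331.61 − R$151.58 = R$180.03.
Break-even Q = R$2,102,800 / R$180.03 = 11,680.28 → 11,681 filters.

11,681 filters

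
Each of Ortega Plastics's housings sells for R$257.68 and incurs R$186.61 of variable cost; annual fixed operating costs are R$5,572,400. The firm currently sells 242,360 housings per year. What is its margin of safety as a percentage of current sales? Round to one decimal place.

67.6%

Contribution margin per unit = R$257.68 − R$186.61 = R$71.07. Break-even units = R$5,572,400 ÷ R$71.07 = 78,407.20; break-even revenue = 78,407.20 × R$257.68 = R$20,203,968.37.
Actual sales revenue = 242,360 × R$257.68 = R$62,451,324.80.
Margin of safety = (R$62,451,324.80 − R$20,203,968.37) ÷ R$62,451,324.80 = 67.6%.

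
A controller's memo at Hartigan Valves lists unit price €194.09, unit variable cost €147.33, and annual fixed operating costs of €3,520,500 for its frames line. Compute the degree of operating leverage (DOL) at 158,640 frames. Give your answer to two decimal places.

Total contribution margin = 158,640 × €46.76 = €7,418,006.40.
EBIT = €7,418,006.40 − €3,520,500 = €3,897,506.40.
Degree of operating leverage = €7,418,006.40 / €3,897,506.40 = 1.9033.

1.90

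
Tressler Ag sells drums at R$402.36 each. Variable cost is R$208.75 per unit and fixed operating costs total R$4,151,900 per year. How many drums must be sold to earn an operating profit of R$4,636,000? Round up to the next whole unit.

45,390 drums

Unit CM = price − variable cost = R$402.36 − R$208.75 = R$193.61.
Need Q such that Q × R$193.61 − R$4,151,900 = R$4,636,000, i.e. Q = R$8,787,900 / R$193.61 = 45,389.70 → 45,390.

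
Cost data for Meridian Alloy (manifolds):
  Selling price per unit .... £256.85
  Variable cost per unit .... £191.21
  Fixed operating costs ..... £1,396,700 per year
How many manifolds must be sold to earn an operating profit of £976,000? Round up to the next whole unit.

36,148 manifolds

Unit CM = price − variable cost = £256.85 − £191.21 = £65.64.
Required volume = (fixed costs + target profit) ÷ CM = (£1,396,700 + £976,000) ÷ £65.64 = 36,147.17, so 36,148 manifolds.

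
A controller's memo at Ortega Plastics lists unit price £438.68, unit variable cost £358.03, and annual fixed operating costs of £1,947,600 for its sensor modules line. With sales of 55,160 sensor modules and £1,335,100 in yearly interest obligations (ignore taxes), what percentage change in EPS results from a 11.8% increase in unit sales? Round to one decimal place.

At 55,160 units, contribution = 55,160 × £80.65 = £4,448,654.00.
Subtracting fixed costs: EBIT = £4,448,654.00 − £1,947,600 = £2,501,054.00.
Interest = £1,335,100.00, so EBIT − I = £1,165,954.00.
DCL = total CM / (EBIT − I) = £4,448,654.00 / £1,165,954.00 = 3.8155.
EPS therefore changes by 3.8155 × (+11.8%) = +45.0%.

+45.0%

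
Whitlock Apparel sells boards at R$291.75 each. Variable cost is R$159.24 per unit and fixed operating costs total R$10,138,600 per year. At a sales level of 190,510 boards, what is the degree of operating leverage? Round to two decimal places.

1.67

At 190,510 units, contribution = 190,510 × R$132.51 = R$25,244,480.10.
Subtracting fixed costs: EBIT = R$25,244,480.10 − R$10,138,600 = R$15,105,880.10.
Degree of operating leverage = R$25,244,480.10 / R$15,105,880.10 = 1.6712.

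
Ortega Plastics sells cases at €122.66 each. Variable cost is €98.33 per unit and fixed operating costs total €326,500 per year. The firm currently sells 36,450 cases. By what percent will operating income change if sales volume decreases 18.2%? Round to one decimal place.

-28.8%

At 36,450 units, contribution = 36,450 × €24.33 = €886,828.50.
EBIT = €886,828.50 − €326,500 = €560,328.50.
DOL = contribution ÷ EBIT = €886,828.50 ÷ €560,328.50 = 1.5827.
So EBIT moves 1.5827 × (-18.2%) = -28.8%.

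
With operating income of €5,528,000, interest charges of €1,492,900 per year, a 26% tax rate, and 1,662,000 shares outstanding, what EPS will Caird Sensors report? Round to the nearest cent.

€1.80

Interest = €1,492,900.00, so EBT = €5,528,000 − €1,492,900.00 = €4,035,100.00.
After tax at 26%: net income = €4,035,100.00 × 0.74 = €2,985,974.00.
Per share: €2,985,974.00 / 1,662,000 shares = €1.80.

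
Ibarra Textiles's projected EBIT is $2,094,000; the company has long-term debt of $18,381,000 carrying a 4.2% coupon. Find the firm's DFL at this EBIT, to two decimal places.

1.58

Annual interest charges come to $772,002.00.
DFL = EBIT ÷ (EBIT − I) = $2,094,000 ÷ ($2,094,000 − $772,002.00) = $2,094,000 ÷ $1,321,998.00 = 1.5840.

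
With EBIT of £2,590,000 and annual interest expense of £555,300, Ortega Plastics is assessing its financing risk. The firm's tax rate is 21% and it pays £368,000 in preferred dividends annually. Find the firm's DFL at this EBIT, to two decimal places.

1.65

Annual interest charges come to £555,300.00.
Preferred dividends grossed up pre-tax: £368,000 / (1 − 0.21) = £465,822.78.
DFL = EBIT ÷ [EBIT − I − D_p/(1−t)] = £2,590,000 ÷ [£2,590,000 − £555,300.00 − £465,822.78] = £2,590,000 ÷ £1,568,877.22 = 1.6509.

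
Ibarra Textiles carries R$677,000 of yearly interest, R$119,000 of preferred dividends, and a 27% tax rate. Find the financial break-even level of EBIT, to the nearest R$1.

R$840,014

Grossing the preferred dividend up to pre-tax terms: R$119,000 / (1 − 0.27) = R$163,013.70.
Financial break-even EBIT = interest + D_p ÷ (1 − t) = R$677,000 + R$163,013.70 = R$840,013.70.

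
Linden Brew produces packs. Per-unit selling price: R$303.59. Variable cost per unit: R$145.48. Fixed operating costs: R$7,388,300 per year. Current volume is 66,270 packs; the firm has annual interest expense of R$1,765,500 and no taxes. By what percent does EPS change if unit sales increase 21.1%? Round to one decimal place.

+167.0%

Contribution at this volume is 66,270 × R$158.11 = R$10,477,949.70.
Subtracting fixed costs: EBIT = R$10,477,949.70 − R$7,388,300 = R$3,089,649.70.
Interest = R$1,765,500.00, so EBIT − I = R$1,324,149.70.
Degree of combined leverage = contribution ÷ (EBIT − I) = R$10,477,949.70 ÷ R$1,324,149.70 = 7.9130.
%ΔEPS = DCL × %ΔSales = 7.9130 × +21.1% = +167.0%.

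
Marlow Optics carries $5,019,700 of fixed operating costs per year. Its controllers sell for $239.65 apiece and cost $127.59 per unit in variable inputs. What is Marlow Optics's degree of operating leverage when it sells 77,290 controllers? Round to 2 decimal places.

Contribution at this volume is 77,290 × $112.06 = $8,661,117.40.
Operating income = contribution − fixed costs = $8,661,117.40 − $5,019,700 = $3,641,417.40.
So DOL = total CM / EBIT = $8,661,117.40 / $3,641,417.40 = 2.3785.

2.38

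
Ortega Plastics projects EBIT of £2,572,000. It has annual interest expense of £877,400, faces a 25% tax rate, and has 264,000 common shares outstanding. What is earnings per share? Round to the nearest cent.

Interest = £877,400.00, so EBT = £2,572,000 − £877,400.00 = £1,694,600.00.
After tax at 25%: net income = £1,694,600.00 × 0.75 = £1,270,950.00.
Per share: £1,270,950.00 / 264,000 shares = £4.81.

£4.81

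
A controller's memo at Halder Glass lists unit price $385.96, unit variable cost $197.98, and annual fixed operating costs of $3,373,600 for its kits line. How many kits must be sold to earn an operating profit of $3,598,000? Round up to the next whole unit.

Unit CM = price − variable cost = $385.96 − $197.98 = $187.98.
Required volume = (fixed costs + target profit) ÷ CM = ($3,373,600 + $3,598,000) ÷ $187.98 = 37,086.92, so 37,087 kits.

37,087 kits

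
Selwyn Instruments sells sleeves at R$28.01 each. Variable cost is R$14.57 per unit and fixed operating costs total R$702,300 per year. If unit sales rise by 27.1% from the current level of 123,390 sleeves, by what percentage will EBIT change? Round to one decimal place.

Total contribution margin = 123,390 × R$13.44 = R$1,658,361.60.
Operating income = contribution − fixed costs = R$1,658,361.60 − R$702,300 = R$956,061.60.
Degree of operating leverage = R$1,658,361.60 / R$956,061.60 = 1.7346.
So EBIT moves 1.7346 × (+27.1%) = +47.0%.

+47.0%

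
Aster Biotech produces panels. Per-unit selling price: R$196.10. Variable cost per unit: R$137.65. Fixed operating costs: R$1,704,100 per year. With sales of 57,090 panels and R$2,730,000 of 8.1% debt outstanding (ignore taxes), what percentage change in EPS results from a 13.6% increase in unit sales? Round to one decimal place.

+32.1%

Total contribution margin = 57,090 × R$58.45 = R$3,336,910.50.
EBIT = R$3,336,910.50 − R$1,704,100 = R$1,632,810.50.
After interest of R$221,130.00, pre-tax earnings = R$1,411,680.50.
DCL = total CM / (EBIT − I) = R$3,336,910.50 / R$1,411,680.50 = 2.3638.
%ΔEPS = DCL × %ΔSales = 2.3638 × +13.6% = +32.1%.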